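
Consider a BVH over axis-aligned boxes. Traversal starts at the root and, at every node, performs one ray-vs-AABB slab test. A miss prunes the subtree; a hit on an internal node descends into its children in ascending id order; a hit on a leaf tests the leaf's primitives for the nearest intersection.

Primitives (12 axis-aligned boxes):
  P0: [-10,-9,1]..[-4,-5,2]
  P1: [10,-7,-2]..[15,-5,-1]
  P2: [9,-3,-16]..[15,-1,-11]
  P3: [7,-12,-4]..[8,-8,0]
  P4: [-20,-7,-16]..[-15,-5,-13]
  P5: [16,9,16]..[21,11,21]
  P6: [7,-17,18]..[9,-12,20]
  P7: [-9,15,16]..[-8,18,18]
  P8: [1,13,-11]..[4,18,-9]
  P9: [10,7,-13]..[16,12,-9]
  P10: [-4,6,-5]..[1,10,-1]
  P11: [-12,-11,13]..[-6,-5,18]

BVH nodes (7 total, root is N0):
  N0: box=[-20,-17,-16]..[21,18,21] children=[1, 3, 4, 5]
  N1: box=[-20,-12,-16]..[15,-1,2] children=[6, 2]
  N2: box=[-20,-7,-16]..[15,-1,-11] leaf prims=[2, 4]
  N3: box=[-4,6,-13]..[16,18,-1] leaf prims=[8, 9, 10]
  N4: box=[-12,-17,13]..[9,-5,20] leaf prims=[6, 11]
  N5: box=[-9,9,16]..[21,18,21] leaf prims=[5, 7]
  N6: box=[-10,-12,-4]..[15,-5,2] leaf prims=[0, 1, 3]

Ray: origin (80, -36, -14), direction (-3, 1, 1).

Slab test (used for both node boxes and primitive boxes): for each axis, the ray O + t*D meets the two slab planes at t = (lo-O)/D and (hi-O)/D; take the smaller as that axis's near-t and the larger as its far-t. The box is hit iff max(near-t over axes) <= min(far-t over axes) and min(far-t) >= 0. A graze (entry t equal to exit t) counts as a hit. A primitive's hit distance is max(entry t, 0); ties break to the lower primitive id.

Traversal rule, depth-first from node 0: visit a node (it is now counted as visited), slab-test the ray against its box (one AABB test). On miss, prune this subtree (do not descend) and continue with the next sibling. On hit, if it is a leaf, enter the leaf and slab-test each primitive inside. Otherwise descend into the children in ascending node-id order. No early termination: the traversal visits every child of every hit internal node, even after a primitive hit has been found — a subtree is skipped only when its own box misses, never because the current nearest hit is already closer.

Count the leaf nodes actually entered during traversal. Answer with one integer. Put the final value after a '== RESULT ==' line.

Walk:
N0 x:[59/3,100/3] y:[19,54] z:[-2,35] -> hit [59/3,100/3], descend [1, 3, 4, 5]
  N1 x:[65/3,100/3] y:[24,35] z:[-2,16] -> miss, prune
  N3 x:[64/3,28] y:[42,54] z:[1,13] -> miss, prune
  N4 x:[71/3,92/3] y:[19,31] z:[27,34] -> hit [27,92/3] leaf, test {P6(miss), P11@t=86/3}
  N5 x:[59/3,89/3] y:[45,54] z:[30,35] -> miss, prune

Visited [0, 1, 3, 4, 5]. Tests: 5 box, 1 leaf. Nearest: P11.

== RESULT ==
1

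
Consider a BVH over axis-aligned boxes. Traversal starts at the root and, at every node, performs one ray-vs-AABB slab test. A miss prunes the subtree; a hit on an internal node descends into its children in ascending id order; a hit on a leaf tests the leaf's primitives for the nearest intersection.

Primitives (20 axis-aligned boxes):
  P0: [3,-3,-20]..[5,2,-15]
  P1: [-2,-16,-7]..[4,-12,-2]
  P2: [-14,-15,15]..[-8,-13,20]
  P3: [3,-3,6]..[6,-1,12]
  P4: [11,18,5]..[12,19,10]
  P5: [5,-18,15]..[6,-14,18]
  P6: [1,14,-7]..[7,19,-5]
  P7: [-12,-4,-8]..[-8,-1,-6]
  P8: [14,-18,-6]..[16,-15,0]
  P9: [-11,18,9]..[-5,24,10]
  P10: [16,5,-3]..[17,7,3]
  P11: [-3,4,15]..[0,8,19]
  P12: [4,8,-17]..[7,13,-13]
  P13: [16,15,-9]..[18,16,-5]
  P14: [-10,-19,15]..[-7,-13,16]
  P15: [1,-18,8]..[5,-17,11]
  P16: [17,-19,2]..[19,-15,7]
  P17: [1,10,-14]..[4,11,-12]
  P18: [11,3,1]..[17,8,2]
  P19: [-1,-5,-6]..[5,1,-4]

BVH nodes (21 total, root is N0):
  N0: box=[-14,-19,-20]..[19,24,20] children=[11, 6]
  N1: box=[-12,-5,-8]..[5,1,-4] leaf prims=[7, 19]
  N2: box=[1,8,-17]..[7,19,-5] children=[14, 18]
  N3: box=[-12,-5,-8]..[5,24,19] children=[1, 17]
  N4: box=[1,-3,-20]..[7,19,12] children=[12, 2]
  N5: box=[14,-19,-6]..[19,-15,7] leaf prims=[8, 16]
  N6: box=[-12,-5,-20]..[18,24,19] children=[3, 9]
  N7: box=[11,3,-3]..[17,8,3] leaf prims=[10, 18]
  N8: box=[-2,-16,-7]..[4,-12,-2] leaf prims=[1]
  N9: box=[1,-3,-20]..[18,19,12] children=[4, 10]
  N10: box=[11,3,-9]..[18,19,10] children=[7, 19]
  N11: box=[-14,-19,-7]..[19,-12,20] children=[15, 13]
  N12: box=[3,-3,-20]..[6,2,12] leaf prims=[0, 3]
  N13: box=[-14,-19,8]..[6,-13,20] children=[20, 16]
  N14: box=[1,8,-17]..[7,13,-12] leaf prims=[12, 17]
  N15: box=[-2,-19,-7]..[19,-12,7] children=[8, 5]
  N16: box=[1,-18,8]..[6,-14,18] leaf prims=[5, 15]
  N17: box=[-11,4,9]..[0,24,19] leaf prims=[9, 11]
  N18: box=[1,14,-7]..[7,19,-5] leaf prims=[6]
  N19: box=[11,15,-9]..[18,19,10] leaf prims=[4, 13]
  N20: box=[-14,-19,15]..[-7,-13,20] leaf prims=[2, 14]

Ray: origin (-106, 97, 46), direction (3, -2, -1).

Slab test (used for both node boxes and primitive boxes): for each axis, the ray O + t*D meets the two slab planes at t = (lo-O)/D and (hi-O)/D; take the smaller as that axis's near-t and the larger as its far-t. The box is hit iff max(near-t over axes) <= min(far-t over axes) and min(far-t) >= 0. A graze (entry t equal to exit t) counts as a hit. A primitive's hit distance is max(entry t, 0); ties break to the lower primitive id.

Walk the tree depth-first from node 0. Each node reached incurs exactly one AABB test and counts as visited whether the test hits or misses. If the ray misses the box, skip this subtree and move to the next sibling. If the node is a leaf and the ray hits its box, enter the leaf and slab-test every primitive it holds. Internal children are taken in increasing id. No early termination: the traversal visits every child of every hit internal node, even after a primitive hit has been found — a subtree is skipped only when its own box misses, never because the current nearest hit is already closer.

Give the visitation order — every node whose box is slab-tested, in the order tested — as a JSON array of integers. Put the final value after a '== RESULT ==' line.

Traverse from the root:
N0 x:[92/3,125/3] y:[73/2,58] z:[26,66] -> hit [73/2,125/3], descend [6, 11]
  N6 x:[94/3,124/3] y:[73/2,51] z:[27,66] -> hit [73/2,124/3], descend [3, 9]
    N3 x:[94/3,37] y:[73/2,51] z:[27,54] -> hit [73/2,37], descend [1, 17]
      N1 x:[94/3,37] y:[48,51] z:[50,54] -> miss, prune
      N17 x:[95/3,106/3] y:[73/2,93/2] z:[27,37] -> miss, prune
    N9 x:[107/3,124/3] y:[39,50] z:[34,66] -> hit [39,124/3], descend [4, 10]
      N4 x:[107/3,113/3] y:[39,50] z:[34,66] -> miss, prune
      N10 x:[39,124/3] y:[39,47] z:[36,55] -> hit [39,124/3], descend [7, 19]
        N7 x:[39,41] y:[89/2,47] z:[43,49] -> miss, prune
        N19 x:[39,124/3] y:[39,41] z:[36,55] -> hit [39,41] leaf, test {P4@t=39, P13(miss)}
  N11 x:[92/3,125/3] y:[109/2,58] z:[26,53] -> miss, prune

11 AABB tests over nodes [0, 6, 3, 1, 17, 9, 4, 10, 7, 19, 11]; 1 leaf entered; closest P4.

== RESULT ==
[0, 6, 3, 1, 17, 9, 4, 10, 7, 19, 11]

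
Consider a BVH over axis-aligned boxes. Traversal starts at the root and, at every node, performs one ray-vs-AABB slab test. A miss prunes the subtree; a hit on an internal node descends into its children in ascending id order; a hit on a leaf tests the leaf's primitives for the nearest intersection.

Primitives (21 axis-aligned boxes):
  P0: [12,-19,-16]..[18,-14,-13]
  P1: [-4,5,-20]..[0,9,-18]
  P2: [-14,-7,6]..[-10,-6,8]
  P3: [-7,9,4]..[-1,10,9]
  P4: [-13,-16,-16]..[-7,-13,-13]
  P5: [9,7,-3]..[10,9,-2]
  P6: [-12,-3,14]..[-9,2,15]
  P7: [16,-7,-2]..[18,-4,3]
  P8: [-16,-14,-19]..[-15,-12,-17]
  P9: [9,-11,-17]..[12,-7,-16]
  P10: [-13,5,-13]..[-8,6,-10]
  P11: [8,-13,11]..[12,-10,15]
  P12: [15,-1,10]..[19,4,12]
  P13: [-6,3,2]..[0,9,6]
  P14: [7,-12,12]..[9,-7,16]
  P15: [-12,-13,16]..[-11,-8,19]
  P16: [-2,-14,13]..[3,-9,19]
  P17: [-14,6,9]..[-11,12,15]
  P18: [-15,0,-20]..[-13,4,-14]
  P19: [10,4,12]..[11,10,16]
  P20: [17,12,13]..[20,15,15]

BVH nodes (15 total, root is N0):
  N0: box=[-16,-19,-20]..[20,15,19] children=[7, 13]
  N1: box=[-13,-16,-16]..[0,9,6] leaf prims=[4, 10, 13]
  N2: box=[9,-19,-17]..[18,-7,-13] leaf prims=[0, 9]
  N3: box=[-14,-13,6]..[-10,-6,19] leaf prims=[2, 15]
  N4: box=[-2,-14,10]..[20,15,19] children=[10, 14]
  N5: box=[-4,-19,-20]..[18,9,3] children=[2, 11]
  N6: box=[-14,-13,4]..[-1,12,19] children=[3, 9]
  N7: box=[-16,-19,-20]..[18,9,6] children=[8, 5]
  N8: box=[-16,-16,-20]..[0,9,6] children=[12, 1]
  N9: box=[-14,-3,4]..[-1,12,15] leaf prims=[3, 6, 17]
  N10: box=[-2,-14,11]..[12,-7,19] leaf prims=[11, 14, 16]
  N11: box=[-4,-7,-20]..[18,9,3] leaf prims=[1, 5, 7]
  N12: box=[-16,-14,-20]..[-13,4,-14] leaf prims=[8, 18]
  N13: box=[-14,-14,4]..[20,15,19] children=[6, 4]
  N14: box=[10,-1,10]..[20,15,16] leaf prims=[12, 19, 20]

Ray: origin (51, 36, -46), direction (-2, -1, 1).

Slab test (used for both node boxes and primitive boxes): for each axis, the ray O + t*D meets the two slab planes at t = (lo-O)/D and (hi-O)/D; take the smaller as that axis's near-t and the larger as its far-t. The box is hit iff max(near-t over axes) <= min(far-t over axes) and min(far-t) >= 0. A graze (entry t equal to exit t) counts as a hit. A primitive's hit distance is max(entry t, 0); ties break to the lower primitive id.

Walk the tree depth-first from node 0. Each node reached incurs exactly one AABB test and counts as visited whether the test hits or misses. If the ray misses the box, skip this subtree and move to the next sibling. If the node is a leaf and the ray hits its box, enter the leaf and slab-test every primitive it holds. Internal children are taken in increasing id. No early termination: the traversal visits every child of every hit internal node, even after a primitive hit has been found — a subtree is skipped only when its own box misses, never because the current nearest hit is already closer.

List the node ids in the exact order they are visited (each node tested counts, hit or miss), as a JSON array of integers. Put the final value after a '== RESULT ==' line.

Walk:
N0 x:[31/2,67/2] y:[21,55] z:[26,65] -> hit [26,67/2], descend [7, 13]
  N7 x:[33/2,67/2] y:[27,55] z:[26,52] -> hit [27,67/2], descend [5, 8]
    N5 x:[33/2,55/2] y:[27,55] z:[26,49] -> hit [27,55/2], descend [2, 11]
      N2 x:[33/2,21] y:[43,55] z:[29,33] -> miss, prune
      N11 x:[33/2,55/2] y:[27,43] z:[26,49] -> hit [27,55/2] leaf, test {P1@t=27, P5(miss), P7(miss)}
    N8 x:[51/2,67/2] y:[27,52] z:[26,52] -> hit [27,67/2], descend [1, 12]
      N1 x:[51/2,32] y:[27,52] z:[30,52] -> hit [30,32] leaf, test {P4(miss), P10(miss), P13(miss)}
      N12 x:[32,67/2] y:[32,50] z:[26,32] -> hit [32,32] leaf, test {P8(miss), P18@t=32}
  N13 x:[31/2,65/2] y:[21,50] z:[50,65] -> miss, prune

Visited [0, 7, 5, 2, 11, 8, 1, 12, 13]. Tests: 9 box, 3 leaf. Nearest: P1.

== RESULT ==
[0, 7, 5, 2, 11, 8, 1, 12, 13]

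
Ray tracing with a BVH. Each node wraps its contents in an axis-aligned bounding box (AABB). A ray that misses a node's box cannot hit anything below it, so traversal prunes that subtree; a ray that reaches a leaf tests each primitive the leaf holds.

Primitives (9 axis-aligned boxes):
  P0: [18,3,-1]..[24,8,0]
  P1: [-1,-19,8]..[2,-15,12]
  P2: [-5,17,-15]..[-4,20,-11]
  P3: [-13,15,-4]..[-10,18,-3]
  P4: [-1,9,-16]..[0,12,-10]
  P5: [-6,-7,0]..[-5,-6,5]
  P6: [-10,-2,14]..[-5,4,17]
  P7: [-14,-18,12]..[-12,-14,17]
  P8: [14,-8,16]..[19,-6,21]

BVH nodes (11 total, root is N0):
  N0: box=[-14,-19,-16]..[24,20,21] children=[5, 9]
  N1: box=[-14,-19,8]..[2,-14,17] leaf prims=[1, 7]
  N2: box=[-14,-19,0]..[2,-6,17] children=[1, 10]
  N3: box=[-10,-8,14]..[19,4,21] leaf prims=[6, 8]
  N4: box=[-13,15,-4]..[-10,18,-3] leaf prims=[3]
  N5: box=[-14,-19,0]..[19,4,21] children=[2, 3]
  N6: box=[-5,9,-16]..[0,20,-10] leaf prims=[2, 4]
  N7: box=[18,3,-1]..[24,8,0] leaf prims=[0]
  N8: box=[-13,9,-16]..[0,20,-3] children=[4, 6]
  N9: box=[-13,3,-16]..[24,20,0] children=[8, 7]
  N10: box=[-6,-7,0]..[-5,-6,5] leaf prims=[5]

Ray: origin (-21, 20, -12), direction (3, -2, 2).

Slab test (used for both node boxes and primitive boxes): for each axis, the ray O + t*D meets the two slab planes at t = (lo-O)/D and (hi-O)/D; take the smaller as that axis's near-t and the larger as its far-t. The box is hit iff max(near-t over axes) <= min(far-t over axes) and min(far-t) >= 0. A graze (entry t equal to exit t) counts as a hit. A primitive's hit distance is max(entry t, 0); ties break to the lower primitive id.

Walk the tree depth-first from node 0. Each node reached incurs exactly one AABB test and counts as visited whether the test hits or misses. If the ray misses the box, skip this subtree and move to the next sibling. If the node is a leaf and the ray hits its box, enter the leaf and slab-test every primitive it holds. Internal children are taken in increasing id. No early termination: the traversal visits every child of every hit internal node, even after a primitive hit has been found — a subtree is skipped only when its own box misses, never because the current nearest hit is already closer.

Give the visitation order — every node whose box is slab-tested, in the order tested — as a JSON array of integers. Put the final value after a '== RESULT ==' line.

Traverse from the root:
N0 x:[7/3,15] y:[0,39/2] z:[-2,33/2] -> hit [7/3,15], descend [5, 9]
  N5 x:[7/3,40/3] y:[8,39/2] z:[6,33/2] -> hit [8,40/3], descend [2, 3]
    N2 x:[7/3,23/3] y:[13,39/2] z:[6,29/2] -> miss, prune
    N3 x:[11/3,40/3] y:[8,14] z:[13,33/2] -> hit [13,40/3] leaf, test {P6(miss), P8(miss)}
  N9 x:[8/3,15] y:[0,17/2] z:[-2,6] -> hit [8/3,6], descend [7, 8]
    N7 x:[13,15] y:[6,17/2] z:[11/2,6] -> miss, prune
    N8 x:[8/3,7] y:[0,11/2] z:[-2,9/2] -> hit [8/3,9/2], descend [4, 6]
      N4 x:[8/3,11/3] y:[1,5/2] z:[4,9/2] -> miss, prune
      N6 x:[16/3,7] y:[0,11/2] z:[-2,1] -> miss, prune

9 AABB tests over nodes [0, 5, 2, 3, 9, 7, 8, 4, 6]; 1 leaf entered; closest miss.

== RESULT ==
[0, 5, 2, 3, 9, 7, 8, 4, 6]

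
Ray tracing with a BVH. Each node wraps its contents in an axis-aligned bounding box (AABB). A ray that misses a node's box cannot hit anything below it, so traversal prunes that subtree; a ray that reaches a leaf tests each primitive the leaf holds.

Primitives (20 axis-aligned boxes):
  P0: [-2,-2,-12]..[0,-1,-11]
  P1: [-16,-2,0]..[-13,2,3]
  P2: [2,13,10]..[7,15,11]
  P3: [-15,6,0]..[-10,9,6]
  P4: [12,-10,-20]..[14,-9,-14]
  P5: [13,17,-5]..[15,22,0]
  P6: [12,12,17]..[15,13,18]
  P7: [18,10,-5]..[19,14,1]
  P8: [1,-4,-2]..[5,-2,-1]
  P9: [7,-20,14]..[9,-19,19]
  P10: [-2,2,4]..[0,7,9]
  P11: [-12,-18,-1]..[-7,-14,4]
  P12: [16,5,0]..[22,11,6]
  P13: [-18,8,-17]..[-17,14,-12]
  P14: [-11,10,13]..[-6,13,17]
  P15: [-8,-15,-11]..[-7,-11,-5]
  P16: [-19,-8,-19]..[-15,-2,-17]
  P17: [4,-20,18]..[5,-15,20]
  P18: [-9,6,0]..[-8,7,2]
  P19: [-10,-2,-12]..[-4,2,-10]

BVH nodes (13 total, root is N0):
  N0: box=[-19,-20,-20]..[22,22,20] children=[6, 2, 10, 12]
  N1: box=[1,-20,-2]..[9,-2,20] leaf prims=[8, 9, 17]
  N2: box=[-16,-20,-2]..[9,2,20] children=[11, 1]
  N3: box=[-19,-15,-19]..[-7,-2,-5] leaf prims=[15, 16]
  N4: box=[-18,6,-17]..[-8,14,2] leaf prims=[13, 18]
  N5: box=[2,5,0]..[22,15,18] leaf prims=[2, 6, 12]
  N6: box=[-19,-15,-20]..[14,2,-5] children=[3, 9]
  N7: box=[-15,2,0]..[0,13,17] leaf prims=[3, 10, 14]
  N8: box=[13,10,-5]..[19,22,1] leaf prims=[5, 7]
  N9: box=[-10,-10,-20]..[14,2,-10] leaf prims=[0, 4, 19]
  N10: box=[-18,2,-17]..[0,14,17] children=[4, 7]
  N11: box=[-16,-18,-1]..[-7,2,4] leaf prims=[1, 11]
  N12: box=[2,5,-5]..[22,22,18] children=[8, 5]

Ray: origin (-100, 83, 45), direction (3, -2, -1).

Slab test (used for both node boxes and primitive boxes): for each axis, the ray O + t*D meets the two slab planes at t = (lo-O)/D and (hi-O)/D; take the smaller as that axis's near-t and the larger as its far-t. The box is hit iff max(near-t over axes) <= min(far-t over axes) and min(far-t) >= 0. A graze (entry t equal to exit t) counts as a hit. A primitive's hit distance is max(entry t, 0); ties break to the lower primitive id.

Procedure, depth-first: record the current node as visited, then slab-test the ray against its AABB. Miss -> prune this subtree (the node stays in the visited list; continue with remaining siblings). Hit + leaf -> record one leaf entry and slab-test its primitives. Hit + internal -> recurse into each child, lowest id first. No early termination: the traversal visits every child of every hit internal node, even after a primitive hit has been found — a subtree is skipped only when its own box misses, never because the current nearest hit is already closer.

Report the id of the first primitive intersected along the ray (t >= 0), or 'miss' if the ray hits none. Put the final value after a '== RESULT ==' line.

Traverse from the root:
N0 x:[27,122/3] y:[61/2,103/2] z:[25,65] -> hit [61/2,122/3], descend [2, 6, 10, 12]
  N2 x:[28,109/3] y:[81/2,103/2] z:[25,47] -> miss, prune
  N6 x:[27,38] y:[81/2,49] z:[50,65] -> miss, prune
  N10 x:[82/3,100/3] y:[69/2,81/2] z:[28,62] -> miss, prune
  N12 x:[34,122/3] y:[61/2,39] z:[27,50] -> hit [34,39], descend [5, 8]
    N5 x:[34,122/3] y:[34,39] z:[27,45] -> hit [34,39] leaf, test {P2@t=34, P6(miss), P12@t=39}
    N8 x:[113/3,119/3] y:[61/2,73/2] z:[44,50] -> miss, prune

order=[0, 2, 6, 10, 12, 5, 8]  |boxes|=7  |leaves|=1  hit=P2

== RESULT ==
2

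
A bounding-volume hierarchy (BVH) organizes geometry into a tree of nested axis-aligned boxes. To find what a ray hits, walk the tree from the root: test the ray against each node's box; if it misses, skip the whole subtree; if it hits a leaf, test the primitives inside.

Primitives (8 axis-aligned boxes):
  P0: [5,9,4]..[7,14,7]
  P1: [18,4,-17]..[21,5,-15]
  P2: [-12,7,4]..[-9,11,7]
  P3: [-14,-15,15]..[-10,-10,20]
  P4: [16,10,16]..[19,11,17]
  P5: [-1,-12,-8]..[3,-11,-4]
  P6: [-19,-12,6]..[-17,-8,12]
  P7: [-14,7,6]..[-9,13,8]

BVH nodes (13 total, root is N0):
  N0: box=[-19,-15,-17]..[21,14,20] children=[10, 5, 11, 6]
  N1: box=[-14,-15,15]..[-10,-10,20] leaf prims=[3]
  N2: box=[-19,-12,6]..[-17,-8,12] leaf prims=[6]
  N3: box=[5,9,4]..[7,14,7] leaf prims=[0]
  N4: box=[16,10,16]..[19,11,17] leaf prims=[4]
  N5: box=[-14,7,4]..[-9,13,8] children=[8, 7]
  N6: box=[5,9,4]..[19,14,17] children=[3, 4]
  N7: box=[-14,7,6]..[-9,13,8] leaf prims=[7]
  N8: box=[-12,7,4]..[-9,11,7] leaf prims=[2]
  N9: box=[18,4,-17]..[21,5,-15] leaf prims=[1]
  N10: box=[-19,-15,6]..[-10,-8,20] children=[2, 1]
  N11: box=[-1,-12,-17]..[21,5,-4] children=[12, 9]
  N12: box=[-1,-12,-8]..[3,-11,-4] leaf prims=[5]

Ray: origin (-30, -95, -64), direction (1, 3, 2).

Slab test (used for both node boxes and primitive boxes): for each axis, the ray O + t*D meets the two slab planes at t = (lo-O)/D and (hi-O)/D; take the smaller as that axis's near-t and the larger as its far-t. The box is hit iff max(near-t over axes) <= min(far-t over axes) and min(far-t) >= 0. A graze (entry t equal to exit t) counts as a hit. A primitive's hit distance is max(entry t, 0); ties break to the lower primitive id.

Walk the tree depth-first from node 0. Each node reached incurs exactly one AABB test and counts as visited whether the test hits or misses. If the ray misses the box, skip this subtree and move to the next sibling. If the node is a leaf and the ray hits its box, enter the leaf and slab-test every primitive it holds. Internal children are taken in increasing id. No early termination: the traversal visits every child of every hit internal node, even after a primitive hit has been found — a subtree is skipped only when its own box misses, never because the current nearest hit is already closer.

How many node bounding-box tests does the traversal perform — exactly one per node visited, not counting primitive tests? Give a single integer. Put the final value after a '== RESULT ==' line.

Trace the traversal:
N0 x:[11,51] y:[80/3,109/3] z:[47/2,42] -> hit [80/3,109/3], descend [5, 6, 10, 11]
  N5 x:[16,21] y:[34,36] z:[34,36] -> miss, prune
  N6 x:[35,49] y:[104/3,109/3] z:[34,81/2] -> hit [35,109/3], descend [3, 4]
    N3 x:[35,37] y:[104/3,109/3] z:[34,71/2] -> hit [35,71/2] leaf, test {P0@t=35}
    N4 x:[46,49] y:[35,106/3] z:[40,81/2] -> miss, prune
  N10 x:[11,20] y:[80/3,29] z:[35,42] -> miss, prune
  N11 x:[29,51] y:[83/3,100/3] z:[47/2,30] -> hit [29,30], descend [9, 12]
    N9 x:[48,51] y:[33,100/3] z:[47/2,49/2] -> miss, prune
    N12 x:[29,33] y:[83/3,28] z:[28,30] -> miss, prune

Summary -> nodes [0, 5, 6, 3, 4, 10, 11, 9, 12]; box-tests=9; leaf-entries=1; first=P0

== RESULT ==
9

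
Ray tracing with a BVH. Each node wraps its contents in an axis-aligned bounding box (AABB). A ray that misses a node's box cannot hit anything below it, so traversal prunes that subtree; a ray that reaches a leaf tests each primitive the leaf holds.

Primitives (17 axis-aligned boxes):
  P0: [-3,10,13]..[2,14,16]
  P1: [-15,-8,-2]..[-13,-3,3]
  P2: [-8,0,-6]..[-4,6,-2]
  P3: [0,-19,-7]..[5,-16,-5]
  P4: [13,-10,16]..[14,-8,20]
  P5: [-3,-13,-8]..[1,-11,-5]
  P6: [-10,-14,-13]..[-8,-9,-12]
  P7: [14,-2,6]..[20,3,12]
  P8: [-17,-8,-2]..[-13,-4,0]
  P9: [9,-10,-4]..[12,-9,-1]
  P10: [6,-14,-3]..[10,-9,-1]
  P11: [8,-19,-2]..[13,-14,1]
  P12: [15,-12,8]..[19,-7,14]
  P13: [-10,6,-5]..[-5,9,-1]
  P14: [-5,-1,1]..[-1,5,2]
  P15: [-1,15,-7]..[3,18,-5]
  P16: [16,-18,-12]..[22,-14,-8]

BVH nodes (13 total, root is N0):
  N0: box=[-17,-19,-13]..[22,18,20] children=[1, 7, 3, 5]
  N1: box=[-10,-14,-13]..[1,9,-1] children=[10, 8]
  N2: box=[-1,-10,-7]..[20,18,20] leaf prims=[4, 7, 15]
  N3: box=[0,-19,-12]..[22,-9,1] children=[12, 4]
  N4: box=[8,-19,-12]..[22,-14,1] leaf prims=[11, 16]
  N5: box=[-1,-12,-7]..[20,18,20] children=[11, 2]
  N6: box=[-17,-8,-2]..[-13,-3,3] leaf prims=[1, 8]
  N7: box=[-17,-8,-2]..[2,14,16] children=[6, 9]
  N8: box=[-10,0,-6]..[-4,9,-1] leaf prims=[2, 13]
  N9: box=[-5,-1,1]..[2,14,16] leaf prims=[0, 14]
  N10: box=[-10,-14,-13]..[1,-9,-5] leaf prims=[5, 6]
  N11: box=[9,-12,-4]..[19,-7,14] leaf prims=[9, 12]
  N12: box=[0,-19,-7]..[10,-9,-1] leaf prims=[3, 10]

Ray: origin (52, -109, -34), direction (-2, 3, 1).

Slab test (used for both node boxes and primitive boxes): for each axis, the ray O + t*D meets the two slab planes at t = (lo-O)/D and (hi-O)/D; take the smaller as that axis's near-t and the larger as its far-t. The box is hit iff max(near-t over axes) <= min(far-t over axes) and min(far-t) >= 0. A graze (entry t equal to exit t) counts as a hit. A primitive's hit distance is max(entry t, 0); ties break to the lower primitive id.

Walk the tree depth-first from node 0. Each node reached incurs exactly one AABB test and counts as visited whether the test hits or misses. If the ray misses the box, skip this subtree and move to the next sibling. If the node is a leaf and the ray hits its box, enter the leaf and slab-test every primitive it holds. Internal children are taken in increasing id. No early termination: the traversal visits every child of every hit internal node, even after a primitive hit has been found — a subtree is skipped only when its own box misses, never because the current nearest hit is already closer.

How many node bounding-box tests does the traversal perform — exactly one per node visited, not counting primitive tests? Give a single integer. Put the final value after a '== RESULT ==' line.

Trace the traversal:
N0 x:[15,69/2] y:[30,127/3] z:[21,54] -> hit [30,69/2], descend [1, 3, 5, 7]
  N1 x:[51/2,31] y:[95/3,118/3] z:[21,33] -> miss, prune
  N3 x:[15,26] y:[30,100/3] z:[22,35] -> miss, prune
  N5 x:[16,53/2] y:[97/3,127/3] z:[27,54] -> miss, prune
  N7 x:[25,69/2] y:[101/3,41] z:[32,50] -> hit [101/3,69/2], descend [6, 9]
    N6 x:[65/2,69/2] y:[101/3,106/3] z:[32,37] -> hit [101/3,69/2] leaf, test {P1(miss), P8@t=101/3}
    N9 x:[25,57/2] y:[36,41] z:[35,50] -> miss, prune

Visited [0, 1, 3, 5, 7, 6, 9]. Tests: 7 box, 1 leaf. Nearest: P8.

== RESULT ==
7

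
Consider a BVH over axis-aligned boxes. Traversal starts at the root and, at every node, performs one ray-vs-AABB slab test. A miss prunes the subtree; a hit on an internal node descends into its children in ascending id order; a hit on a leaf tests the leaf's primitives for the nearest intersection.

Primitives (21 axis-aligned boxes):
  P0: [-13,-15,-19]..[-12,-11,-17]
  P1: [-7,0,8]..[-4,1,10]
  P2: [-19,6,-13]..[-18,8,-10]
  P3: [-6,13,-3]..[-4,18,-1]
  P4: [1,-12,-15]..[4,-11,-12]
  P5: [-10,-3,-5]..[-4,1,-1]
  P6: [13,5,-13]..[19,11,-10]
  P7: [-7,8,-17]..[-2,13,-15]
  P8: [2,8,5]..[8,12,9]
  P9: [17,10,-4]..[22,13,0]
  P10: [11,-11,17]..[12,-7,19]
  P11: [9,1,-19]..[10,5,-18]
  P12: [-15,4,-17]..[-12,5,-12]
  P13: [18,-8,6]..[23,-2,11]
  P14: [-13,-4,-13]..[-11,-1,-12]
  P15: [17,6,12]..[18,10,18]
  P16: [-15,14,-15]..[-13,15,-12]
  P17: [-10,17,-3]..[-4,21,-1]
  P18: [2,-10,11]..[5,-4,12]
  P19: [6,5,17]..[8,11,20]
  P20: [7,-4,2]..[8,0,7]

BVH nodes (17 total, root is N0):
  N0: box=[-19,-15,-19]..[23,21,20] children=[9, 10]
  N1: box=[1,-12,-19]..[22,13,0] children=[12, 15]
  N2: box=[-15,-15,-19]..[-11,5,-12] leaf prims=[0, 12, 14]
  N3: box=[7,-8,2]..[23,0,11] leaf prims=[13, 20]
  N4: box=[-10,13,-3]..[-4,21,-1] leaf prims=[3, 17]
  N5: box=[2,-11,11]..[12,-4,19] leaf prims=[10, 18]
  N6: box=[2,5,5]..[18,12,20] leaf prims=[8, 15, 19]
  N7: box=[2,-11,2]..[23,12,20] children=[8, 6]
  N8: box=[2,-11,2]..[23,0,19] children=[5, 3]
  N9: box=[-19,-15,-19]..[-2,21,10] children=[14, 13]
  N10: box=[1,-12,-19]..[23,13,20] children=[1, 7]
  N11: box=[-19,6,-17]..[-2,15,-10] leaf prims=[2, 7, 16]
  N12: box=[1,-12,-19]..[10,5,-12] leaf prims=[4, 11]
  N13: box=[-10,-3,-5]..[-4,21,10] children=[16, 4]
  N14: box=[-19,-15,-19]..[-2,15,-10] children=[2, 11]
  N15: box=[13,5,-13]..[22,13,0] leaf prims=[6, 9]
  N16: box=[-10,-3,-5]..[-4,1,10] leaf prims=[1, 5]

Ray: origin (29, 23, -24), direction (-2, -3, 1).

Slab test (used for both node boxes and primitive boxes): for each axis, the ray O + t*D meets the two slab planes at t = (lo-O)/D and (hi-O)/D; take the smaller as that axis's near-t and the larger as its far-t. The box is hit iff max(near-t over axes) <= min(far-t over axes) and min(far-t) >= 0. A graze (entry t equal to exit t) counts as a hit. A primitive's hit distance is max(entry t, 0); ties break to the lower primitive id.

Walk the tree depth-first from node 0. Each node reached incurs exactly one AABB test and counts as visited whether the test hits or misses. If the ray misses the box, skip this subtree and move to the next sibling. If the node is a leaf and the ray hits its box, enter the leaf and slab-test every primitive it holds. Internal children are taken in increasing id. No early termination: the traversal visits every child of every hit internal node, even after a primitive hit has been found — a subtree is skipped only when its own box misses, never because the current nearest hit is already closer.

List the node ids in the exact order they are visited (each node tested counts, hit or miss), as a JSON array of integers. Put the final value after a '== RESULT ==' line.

Trace the traversal:
N0 x:[3,24] y:[2/3,38/3] z:[5,44] -> hit [5,38/3], descend [9, 10]
  N9 x:[31/2,24] y:[2/3,38/3] z:[5,34] -> miss, prune
  N10 x:[3,14] y:[10/3,35/3] z:[5,44] -> hit [5,35/3], descend [1, 7]
    N1 x:[7/2,14] y:[10/3,35/3] z:[5,24] -> hit [5,35/3], descend [12, 15]
      N12 x:[19/2,14] y:[6,35/3] z:[5,12] -> hit [19/2,35/3] leaf, test {P4(miss), P11(miss)}
      N15 x:[7/2,8] y:[10/3,6] z:[11,24] -> miss, prune
    N7 x:[3,27/2] y:[11/3,34/3] z:[26,44] -> miss, prune

Visited [0, 9, 10, 1, 12, 15, 7]. Tests: 7 box, 1 leaf. Nearest: miss.

== RESULT ==
[0, 9, 10, 1, 12, 15, 7]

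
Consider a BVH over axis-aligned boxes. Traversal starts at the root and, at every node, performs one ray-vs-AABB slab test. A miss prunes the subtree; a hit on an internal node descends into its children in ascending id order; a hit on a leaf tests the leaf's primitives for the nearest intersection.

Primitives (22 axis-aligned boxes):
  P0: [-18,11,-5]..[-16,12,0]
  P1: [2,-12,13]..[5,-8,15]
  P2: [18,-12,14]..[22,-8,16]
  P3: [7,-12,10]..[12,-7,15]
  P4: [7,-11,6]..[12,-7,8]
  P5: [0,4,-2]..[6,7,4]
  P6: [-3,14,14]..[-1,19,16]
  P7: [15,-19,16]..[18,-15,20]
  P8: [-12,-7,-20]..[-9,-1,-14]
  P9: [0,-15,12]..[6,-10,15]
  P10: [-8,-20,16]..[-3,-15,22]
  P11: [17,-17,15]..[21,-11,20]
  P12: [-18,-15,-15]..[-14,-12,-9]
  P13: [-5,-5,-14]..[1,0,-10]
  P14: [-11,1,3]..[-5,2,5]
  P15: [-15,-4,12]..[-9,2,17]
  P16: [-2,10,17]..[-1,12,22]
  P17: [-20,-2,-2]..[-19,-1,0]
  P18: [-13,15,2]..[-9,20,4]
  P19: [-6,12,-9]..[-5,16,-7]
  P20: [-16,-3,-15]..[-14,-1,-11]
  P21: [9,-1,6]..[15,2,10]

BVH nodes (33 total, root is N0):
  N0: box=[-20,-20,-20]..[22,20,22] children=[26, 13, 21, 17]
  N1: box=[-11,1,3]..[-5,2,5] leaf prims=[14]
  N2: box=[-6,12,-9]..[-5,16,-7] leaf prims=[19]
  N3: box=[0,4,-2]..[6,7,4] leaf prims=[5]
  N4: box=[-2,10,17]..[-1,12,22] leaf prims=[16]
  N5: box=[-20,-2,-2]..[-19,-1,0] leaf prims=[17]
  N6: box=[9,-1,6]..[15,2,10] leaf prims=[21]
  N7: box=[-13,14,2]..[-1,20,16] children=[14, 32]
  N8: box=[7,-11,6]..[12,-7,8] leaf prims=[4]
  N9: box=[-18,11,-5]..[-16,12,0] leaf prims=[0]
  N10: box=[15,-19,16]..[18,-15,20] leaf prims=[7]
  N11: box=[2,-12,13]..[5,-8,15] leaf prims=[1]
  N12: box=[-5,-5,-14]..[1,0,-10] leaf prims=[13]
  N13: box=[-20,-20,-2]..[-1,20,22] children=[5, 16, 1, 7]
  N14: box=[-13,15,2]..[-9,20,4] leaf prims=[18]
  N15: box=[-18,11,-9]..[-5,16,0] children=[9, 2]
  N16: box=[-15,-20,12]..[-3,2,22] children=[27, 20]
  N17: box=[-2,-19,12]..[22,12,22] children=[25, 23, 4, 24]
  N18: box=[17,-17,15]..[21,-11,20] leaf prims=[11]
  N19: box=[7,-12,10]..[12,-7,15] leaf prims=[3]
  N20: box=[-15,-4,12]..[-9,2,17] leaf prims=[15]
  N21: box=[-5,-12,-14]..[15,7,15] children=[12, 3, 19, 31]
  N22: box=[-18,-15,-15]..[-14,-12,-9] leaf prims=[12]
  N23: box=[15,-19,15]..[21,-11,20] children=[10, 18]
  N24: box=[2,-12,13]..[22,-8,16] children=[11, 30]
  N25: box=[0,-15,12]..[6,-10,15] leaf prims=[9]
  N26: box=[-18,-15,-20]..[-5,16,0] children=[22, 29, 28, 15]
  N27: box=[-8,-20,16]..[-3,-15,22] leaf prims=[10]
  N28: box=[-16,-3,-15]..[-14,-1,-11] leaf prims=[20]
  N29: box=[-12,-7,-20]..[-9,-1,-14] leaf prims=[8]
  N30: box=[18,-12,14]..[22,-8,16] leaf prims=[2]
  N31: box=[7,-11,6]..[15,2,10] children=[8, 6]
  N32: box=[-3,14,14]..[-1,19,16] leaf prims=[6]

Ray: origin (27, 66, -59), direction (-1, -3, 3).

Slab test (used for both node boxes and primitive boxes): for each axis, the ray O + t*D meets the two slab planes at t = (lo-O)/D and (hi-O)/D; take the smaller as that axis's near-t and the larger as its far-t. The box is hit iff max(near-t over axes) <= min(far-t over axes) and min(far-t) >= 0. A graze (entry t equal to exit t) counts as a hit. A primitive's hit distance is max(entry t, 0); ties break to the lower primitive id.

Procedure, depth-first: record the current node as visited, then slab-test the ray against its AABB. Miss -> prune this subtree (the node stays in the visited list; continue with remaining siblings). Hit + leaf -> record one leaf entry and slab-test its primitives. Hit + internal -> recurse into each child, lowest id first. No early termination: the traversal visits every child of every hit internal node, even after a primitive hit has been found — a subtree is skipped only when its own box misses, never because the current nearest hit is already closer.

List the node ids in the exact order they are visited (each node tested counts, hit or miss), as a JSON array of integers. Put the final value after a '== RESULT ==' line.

Traverse from the root:
N0 x:[5,47] y:[46/3,86/3] z:[13,27] -> hit [46/3,27], descend [13, 17, 21, 26]
  N13 x:[28,47] y:[46/3,86/3] z:[19,27] -> miss, prune
  N17 x:[5,29] y:[18,85/3] z:[71/3,27] -> hit [71/3,27], descend [4, 23, 24, 25]
    N4 x:[28,29] y:[18,56/3] z:[76/3,27] -> miss, prune
    N23 x:[6,12] y:[77/3,85/3] z:[74/3,79/3] -> miss, prune
    N24 x:[5,25] y:[74/3,26] z:[24,25] -> hit [74/3,25], descend [11, 30]
      N11 x:[22,25] y:[74/3,26] z:[24,74/3] -> hit [74/3,74/3] leaf, test {P1@t=74/3}
      N30 x:[5,9] y:[74/3,26] z:[73/3,25] -> miss, prune
    N25 x:[21,27] y:[76/3,27] z:[71/3,74/3] -> miss, prune
  N21 x:[12,32] y:[59/3,26] z:[15,74/3] -> hit [59/3,74/3], descend [3, 12, 19, 31]
    N3 x:[21,27] y:[59/3,62/3] z:[19,21] -> miss, prune
    N12 x:[26,32] y:[22,71/3] z:[15,49/3] -> miss, prune
    N19 x:[15,20] y:[73/3,26] z:[23,74/3] -> miss, prune
    N31 x:[12,20] y:[64/3,77/3] z:[65/3,23] -> miss, prune
  N26 x:[32,45] y:[50/3,27] z:[13,59/3] -> miss, prune

order=[0, 13, 17, 4, 23, 24, 11, 30, 25, 21, 3, 12, 19, 31, 26]  |boxes|=15  |leaves|=1  hit=P1

== RESULT ==
[0, 13, 17, 4, 23, 24, 11, 30, 25, 21, 3, 12, 19, 31, 26]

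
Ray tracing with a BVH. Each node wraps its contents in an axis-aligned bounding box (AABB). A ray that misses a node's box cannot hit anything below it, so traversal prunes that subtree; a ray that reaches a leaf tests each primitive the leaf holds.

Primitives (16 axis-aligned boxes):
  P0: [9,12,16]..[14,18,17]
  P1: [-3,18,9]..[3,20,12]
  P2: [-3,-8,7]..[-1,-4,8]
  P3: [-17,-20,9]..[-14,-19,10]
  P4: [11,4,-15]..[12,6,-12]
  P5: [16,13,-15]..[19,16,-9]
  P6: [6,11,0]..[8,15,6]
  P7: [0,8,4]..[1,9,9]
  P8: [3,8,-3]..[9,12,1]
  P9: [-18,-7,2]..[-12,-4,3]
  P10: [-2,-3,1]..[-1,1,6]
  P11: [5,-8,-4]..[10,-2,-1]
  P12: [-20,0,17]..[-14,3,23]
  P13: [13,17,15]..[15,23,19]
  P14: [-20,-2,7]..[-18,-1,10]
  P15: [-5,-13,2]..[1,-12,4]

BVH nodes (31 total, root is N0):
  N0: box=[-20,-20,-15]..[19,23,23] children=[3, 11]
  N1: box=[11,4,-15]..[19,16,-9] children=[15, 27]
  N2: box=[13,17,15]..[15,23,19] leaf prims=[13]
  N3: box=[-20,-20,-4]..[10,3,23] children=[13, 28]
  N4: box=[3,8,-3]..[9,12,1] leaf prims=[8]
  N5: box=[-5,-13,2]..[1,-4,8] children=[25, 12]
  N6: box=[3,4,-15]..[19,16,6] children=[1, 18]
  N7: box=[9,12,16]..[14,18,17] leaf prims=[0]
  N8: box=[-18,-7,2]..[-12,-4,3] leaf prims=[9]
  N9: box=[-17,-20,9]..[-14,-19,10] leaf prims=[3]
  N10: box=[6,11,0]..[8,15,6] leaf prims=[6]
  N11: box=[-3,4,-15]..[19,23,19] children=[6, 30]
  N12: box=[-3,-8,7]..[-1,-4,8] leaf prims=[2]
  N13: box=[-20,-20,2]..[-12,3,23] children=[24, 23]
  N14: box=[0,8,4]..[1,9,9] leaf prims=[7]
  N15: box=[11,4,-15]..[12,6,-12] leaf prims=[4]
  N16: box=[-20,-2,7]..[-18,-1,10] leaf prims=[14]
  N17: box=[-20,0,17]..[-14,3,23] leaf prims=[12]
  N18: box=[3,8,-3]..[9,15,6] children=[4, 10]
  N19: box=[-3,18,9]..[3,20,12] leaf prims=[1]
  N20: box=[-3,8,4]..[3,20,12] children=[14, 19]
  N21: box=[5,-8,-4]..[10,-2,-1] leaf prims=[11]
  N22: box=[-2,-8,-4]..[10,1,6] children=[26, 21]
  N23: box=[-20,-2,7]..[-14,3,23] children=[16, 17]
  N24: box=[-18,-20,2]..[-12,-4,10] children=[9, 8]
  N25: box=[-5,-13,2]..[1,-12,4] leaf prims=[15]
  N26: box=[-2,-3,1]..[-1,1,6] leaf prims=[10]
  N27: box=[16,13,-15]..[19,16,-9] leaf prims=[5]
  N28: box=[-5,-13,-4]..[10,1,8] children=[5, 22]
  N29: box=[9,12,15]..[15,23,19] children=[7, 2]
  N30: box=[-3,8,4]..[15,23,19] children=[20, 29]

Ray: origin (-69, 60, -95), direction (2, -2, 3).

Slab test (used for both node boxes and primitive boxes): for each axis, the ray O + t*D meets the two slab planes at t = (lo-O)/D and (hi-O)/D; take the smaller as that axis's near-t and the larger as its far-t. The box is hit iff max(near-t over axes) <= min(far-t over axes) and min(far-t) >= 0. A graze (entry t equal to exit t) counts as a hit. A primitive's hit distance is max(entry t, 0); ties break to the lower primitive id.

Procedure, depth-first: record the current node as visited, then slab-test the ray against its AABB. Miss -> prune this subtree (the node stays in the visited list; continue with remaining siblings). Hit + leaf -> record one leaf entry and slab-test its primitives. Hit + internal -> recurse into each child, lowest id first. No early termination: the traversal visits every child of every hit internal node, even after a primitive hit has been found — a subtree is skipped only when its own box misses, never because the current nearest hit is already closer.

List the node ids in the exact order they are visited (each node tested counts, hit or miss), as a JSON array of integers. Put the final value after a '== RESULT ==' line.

Traverse from the root:
N0 x:[49/2,44] y:[37/2,40] z:[80/3,118/3] -> hit [80/3,118/3], descend [3, 11]
  N3 x:[49/2,79/2] y:[57/2,40] z:[91/3,118/3] -> hit [91/3,118/3], descend [13, 28]
    N13 x:[49/2,57/2] y:[57/2,40] z:[97/3,118/3] -> miss, prune
    N28 x:[32,79/2] y:[59/2,73/2] z:[91/3,103/3] -> hit [32,103/3], descend [5, 22]
      N5 x:[32,35] y:[32,73/2] z:[97/3,103/3] -> hit [97/3,103/3], descend [12, 25]
        N12 x:[33,34] y:[32,34] z:[34,103/3] -> hit [34,34] leaf, test {P2@t=34}
        N25 x:[32,35] y:[36,73/2] z:[97/3,33] -> miss, prune
      N22 x:[67/2,79/2] y:[59/2,34] z:[91/3,101/3] -> hit [67/2,101/3], descend [21, 26]
        N21 x:[37,79/2] y:[31,34] z:[91/3,94/3] -> miss, prune
        N26 x:[67/2,34] y:[59/2,63/2] z:[32,101/3] -> miss, prune
  N11 x:[33,44] y:[37/2,28] z:[80/3,38] -> miss, prune

order=[0, 3, 13, 28, 5, 12, 25, 22, 21, 26, 11]  |boxes|=11  |leaves|=1  hit=P2

== RESULT ==
[0, 3, 13, 28, 5, 12, 25, 22, 21, 26, 11]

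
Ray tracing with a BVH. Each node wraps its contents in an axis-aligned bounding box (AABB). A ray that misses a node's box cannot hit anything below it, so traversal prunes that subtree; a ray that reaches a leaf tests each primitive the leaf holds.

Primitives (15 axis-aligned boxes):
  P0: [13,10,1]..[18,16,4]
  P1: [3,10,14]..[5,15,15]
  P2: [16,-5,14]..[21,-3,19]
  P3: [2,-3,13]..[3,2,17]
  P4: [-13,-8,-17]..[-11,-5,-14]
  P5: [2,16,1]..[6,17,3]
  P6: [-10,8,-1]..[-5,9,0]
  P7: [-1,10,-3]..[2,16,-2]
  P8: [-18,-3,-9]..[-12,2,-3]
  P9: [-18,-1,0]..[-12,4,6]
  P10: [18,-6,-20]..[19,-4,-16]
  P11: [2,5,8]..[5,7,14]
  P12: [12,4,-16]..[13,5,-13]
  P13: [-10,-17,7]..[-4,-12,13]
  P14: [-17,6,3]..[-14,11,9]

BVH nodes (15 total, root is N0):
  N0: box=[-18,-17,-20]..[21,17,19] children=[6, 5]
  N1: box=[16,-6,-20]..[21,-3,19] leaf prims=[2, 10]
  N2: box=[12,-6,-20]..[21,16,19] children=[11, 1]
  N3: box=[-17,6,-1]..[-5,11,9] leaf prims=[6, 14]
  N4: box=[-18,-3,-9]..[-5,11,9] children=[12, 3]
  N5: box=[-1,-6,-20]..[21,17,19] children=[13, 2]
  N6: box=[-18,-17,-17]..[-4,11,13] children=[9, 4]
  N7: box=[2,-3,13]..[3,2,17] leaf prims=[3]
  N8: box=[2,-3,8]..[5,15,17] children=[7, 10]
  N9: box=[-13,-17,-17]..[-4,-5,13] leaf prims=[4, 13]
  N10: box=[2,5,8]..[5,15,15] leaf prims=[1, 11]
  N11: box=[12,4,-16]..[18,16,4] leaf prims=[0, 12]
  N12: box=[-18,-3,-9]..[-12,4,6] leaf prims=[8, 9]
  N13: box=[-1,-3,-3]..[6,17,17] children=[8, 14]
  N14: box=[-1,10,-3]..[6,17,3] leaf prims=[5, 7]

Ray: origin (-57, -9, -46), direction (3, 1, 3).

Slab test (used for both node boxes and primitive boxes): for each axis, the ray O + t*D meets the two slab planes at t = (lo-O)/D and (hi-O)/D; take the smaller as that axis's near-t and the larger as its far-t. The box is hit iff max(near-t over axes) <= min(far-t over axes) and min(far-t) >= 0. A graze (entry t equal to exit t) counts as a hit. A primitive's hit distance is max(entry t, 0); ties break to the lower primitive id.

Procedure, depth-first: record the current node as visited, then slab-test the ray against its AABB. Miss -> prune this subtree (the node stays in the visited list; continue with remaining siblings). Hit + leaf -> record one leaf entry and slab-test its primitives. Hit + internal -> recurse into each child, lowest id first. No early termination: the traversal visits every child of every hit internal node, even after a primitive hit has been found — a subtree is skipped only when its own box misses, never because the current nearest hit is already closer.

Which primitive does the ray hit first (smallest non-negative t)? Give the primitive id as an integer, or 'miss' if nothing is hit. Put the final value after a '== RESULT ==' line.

Walk:
N0 x:[13,26] y:[-8,26] z:[26/3,65/3] -> hit [13,65/3], descend [5, 6]
  N5 x:[56/3,26] y:[3,26] z:[26/3,65/3] -> hit [56/3,65/3], descend [2, 13]
    N2 x:[23,26] y:[3,25] z:[26/3,65/3] -> miss, prune
    N13 x:[56/3,21] y:[6,26] z:[43/3,21] -> hit [56/3,21], descend [8, 14]
      N8 x:[59/3,62/3] y:[6,24] z:[18,21] -> hit [59/3,62/3], descend [7, 10]
        N7 x:[59/3,20] y:[6,11] z:[59/3,21] -> miss, prune
        N10 x:[59/3,62/3] y:[14,24] z:[18,61/3] -> hit [59/3,61/3] leaf, test {P1@t=20, P11(miss)}
      N14 x:[56/3,21] y:[19,26] z:[43/3,49/3] -> miss, prune
  N6 x:[13,53/3] y:[-8,20] z:[29/3,59/3] -> hit [13,53/3], descend [4, 9]
    N4 x:[13,52/3] y:[6,20] z:[37/3,55/3] -> hit [13,52/3], descend [3, 12]
      N3 x:[40/3,52/3] y:[15,20] z:[15,55/3] -> hit [15,52/3] leaf, test {P6(miss), P14(miss)}
      N12 x:[13,15] y:[6,13] z:[37/3,52/3] -> hit [13,13] leaf, test {P8(miss), P9(miss)}
    N9 x:[44/3,53/3] y:[-8,4] z:[29/3,59/3] -> miss, prune

Visited [0, 5, 2, 13, 8, 7, 10, 14, 6, 4, 3, 12, 9]. Tests: 13 box, 3 leaf. Nearest: P1.

== RESULT ==
1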